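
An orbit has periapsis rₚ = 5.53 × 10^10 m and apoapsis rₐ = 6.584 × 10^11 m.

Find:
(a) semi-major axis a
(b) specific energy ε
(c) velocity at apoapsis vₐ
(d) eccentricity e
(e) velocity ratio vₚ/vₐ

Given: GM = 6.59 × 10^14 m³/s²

(a) a = (rₚ + rₐ)/2 = (5.53e+10 + 6.584e+11)/2 ≈ 3.568e+11 m
(b) With a = (rₚ + rₐ)/2 = 3.5685e+11 m, ε = −GM/(2a) = −6.59e+14/(2 · 3.5685e+11) J/kg ≈ -923.4 J/kg
(c) With a = (rₚ + rₐ)/2 = 3.5685e+11 m, vₐ = √(GM (2/rₐ − 1/a)) = √(6.59e+14 · (2/6.584e+11 − 1/3.5685e+11)) m/s ≈ 12.45 m/s
(d) e = (rₐ − rₚ)/(rₐ + rₚ) = (6.584e+11 − 5.53e+10)/(6.584e+11 + 5.53e+10) ≈ 0.845
(e) Conservation of angular momentum (rₚvₚ = rₐvₐ) gives vₚ/vₐ = rₐ/rₚ = 6.584e+11/5.53e+10 ≈ 11.91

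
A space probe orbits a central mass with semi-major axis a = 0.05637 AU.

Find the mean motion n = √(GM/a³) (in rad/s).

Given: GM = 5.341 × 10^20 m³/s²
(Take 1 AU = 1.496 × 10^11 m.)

Convert to SI: a = 0.05637 AU = 8.43295e+09 m.
n = √(GM / a³).
n = √(5.341e+20 / (8.43295e+09)³) rad/s ≈ 2.984e-05 rad/s.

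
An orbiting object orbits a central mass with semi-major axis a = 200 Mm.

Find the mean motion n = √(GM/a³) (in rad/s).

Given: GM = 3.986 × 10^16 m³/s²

Convert to SI: a = 200 Mm = 2e+08 m.
n = √(GM / a³).
n = √(3.986e+16 / (2e+08)³) rad/s ≈ 7.059e-05 rad/s.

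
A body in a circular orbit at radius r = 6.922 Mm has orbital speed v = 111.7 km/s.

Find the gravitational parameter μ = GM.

Convert to SI: r = 6.922 Mm = 6.922e+06 m; v = 111.7 km/s = 111700 m/s.
For a circular orbit v² = GM/r, so GM = v² · r.
GM = (111700)² · 6.922e+06 m³/s² ≈ 8.637e+16 m³/s² = 8.637 × 10^16 m³/s².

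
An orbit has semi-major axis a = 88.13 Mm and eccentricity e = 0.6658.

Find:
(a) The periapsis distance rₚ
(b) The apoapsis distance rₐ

Convert to SI: a = 88.13 Mm = 8.813e+07 m.
(a) rₚ = a(1 − e) = 8.813e+07 · (1 − 0.6658) = 8.813e+07 · 0.3342 ≈ 2.945e+07 m = 29.45 Mm.
(b) rₐ = a(1 + e) = 8.813e+07 · (1 + 0.6658) = 8.813e+07 · 1.6658 ≈ 1.468e+08 m = 146.8 Mm.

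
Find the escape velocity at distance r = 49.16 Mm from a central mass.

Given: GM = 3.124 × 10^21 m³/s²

Convert to SI: r = 49.16 Mm = 4.916e+07 m.
Escape velocity comes from setting total energy to zero: ½v² − GM/r = 0 ⇒ v_esc = √(2GM / r).
v_esc = √(2 · 3.124e+21 / 4.916e+07) m/s ≈ 1.127e+07 m/s = 1.127e+04 km/s.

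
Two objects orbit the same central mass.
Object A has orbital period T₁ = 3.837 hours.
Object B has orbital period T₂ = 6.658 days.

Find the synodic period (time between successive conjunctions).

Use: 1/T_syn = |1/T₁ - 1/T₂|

Convert to SI: T₁ = 3.837 hours = 13813.2 s; T₂ = 6.658 days = 575251 s.
T_syn = |T₁ · T₂ / (T₁ − T₂)|.
T_syn = |13813.2 · 575251 / (13813.2 − 575251)| s ≈ 1.415e+04 s = 3.931 hours.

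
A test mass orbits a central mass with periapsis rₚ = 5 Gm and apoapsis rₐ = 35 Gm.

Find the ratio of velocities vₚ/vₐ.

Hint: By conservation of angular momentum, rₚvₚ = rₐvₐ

Convert to SI: rₚ = 5 Gm = 5e+09 m; rₐ = 35 Gm = 3.5e+10 m.
Conservation of angular momentum gives rₚvₚ = rₐvₐ, so vₚ/vₐ = rₐ/rₚ.
vₚ/vₐ = 3.5e+10 / 5e+09 ≈ 7.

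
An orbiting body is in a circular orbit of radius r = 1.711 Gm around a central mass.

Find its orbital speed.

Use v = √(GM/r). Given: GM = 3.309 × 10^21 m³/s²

Convert to SI: r = 1.711 Gm = 1.711e+09 m.
For a circular orbit, gravity supplies the centripetal force, so v = √(GM / r).
v = √(3.309e+21 / 1.711e+09) m/s ≈ 1.391e+06 m/s = 1391 km/s.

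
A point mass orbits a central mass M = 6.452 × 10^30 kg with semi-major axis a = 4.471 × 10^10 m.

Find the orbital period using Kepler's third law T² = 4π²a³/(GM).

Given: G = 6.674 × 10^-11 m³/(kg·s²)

GM = G · M = 6.674e-11 · 6.452e+30 = 4.30606e+20 m³/s².
Kepler's third law: T = 2π √(a³ / GM).
Substituting a = 4.471e+10 m and GM = 4.30606e+20 m³/s²:
T = 2π √((4.471e+10)³ / 4.30606e+20) s
T ≈ 2.863e+06 s = 33.13 days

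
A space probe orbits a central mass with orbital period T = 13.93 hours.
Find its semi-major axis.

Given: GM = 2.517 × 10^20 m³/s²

Convert to SI: T = 13.93 hours = 50148 s.
Invert Kepler's third law: a = (GM · T² / (4π²))^(1/3).
Substituting T = 50148 s and GM = 2.517e+20 m³/s²:
a = (2.517e+20 · (50148)² / (4π²))^(1/3) m
a ≈ 2.522e+09 m = 2.522 Gm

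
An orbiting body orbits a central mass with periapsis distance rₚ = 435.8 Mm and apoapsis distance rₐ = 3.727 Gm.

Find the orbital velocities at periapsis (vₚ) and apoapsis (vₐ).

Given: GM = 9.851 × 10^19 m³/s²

Convert to SI: rₚ = 435.8 Mm = 4.358e+08 m; rₐ = 3.727 Gm = 3.727e+09 m.
Use the vis-viva equation v² = GM(2/r − 1/a) with a = (rₚ + rₐ)/2 = (4.358e+08 + 3.727e+09)/2 = 2.0814e+09 m.
vₚ = √(GM · (2/rₚ − 1/a)) = √(9.851e+19 · (2/4.358e+08 − 1/2.0814e+09)) m/s ≈ 6.362e+05 m/s = 636.2 km/s.
vₐ = √(GM · (2/rₐ − 1/a)) = √(9.851e+19 · (2/3.727e+09 − 1/2.0814e+09)) m/s ≈ 7.439e+04 m/s = 74.39 km/s.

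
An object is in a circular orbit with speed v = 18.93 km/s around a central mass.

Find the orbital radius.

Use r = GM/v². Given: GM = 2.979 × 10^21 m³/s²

Convert to SI: v = 18.93 km/s = 18930 m/s.
For a circular orbit, v² = GM / r, so r = GM / v².
r = 2.979e+21 / (18930)² m ≈ 8.313e+12 m = 8.313 Tm.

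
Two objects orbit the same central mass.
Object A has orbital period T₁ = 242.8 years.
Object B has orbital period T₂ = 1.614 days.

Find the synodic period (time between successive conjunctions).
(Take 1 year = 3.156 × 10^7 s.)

Convert to SI: T₁ = 242.8 years = 7.66277e+09 s; T₂ = 1.614 days = 139450 s.
T_syn = |T₁ · T₂ / (T₁ − T₂)|.
T_syn = |7.66277e+09 · 139450 / (7.66277e+09 − 139450)| s ≈ 1.395e+05 s = 1.614 days.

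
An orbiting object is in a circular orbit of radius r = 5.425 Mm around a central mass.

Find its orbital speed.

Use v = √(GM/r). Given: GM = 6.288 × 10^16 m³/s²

Convert to SI: r = 5.425 Mm = 5.425e+06 m.
For a circular orbit, gravity supplies the centripetal force, so v = √(GM / r).
v = √(6.288e+16 / 5.425e+06) m/s ≈ 1.077e+05 m/s = 107.7 km/s.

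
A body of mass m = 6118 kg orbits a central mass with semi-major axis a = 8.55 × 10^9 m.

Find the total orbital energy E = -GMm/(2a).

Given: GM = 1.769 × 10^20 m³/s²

E = −GMm / (2a).
E = −1.769e+20 · 6118 / (2 · 8.55e+09) J ≈ -6.329e+13 J = -63.29 TJ.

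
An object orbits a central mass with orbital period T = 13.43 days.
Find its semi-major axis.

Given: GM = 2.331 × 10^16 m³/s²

Convert to SI: T = 13.43 days = 1.16035e+06 s.
Invert Kepler's third law: a = (GM · T² / (4π²))^(1/3).
Substituting T = 1.16035e+06 s and GM = 2.331e+16 m³/s²:
a = (2.331e+16 · (1.16035e+06)² / (4π²))^(1/3) m
a ≈ 9.264e+08 m = 926.4 Mm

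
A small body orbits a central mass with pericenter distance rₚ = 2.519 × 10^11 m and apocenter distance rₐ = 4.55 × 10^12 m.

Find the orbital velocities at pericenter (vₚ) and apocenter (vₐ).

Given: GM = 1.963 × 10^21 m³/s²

Use the vis-viva equation v² = GM(2/r − 1/a) with a = (rₚ + rₐ)/2 = (2.519e+11 + 4.55e+12)/2 = 2.40095e+12 m.
vₚ = √(GM · (2/rₚ − 1/a)) = √(1.963e+21 · (2/2.519e+11 − 1/2.40095e+12)) m/s ≈ 1.215e+05 m/s = 121.5 km/s.
vₐ = √(GM · (2/rₐ − 1/a)) = √(1.963e+21 · (2/4.55e+12 − 1/2.40095e+12)) m/s ≈ 6728 m/s = 6.728 km/s.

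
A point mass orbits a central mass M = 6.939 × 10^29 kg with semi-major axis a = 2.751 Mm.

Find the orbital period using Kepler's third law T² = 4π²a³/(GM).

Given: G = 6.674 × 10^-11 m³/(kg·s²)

Convert to SI: a = 2.751 Mm = 2.751e+06 m.
GM = G · M = 6.674e-11 · 6.939e+29 = 4.63109e+19 m³/s².
Kepler's third law: T = 2π √(a³ / GM).
Substituting a = 2.751e+06 m and GM = 4.63109e+19 m³/s²:
T = 2π √((2.751e+06)³ / 4.63109e+19) s
T ≈ 4.213 s = 4.213 seconds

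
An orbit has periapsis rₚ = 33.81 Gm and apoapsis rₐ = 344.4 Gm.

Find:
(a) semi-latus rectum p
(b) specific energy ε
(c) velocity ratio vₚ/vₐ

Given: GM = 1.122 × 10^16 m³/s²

Convert to SI: rₚ = 33.81 Gm = 3.381e+10 m; rₐ = 344.4 Gm = 3.444e+11 m.
(a) From a = (rₚ + rₐ)/2 = 1.89105e+11 m and e = (rₐ − rₚ)/(rₐ + rₚ) = 0.82121, p = a(1 − e²) = 1.89105e+11 · (1 − (0.82121)²) ≈ 6.158e+10 m
(b) With a = (rₚ + rₐ)/2 = 1.89105e+11 m, ε = −GM/(2a) = −1.122e+16/(2 · 1.89105e+11) J/kg ≈ -2.967e+04 J/kg
(c) Conservation of angular momentum (rₚvₚ = rₐvₐ) gives vₚ/vₐ = rₐ/rₚ = 3.444e+11/3.381e+10 ≈ 10.19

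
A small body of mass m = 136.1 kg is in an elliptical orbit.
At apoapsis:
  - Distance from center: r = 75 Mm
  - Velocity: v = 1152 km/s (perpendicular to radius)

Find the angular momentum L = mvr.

Convert to SI: r = 75 Mm = 7.5e+07 m; v = 1152 km/s = 1.152e+06 m/s.
Since v is perpendicular to r, L = m · v · r.
L = 136.1 · 1.152e+06 · 7.5e+07 kg·m²/s ≈ 1.176e+16 kg·m²/s.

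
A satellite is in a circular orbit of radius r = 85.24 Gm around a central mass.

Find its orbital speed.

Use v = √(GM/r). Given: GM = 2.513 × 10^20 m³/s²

Convert to SI: r = 85.24 Gm = 8.524e+10 m.
For a circular orbit, gravity supplies the centripetal force, so v = √(GM / r).
v = √(2.513e+20 / 8.524e+10) m/s ≈ 5.43e+04 m/s = 54.3 km/s.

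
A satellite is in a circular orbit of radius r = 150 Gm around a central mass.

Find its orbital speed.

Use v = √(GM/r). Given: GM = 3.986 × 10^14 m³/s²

Convert to SI: r = 150 Gm = 1.5e+11 m.
For a circular orbit, gravity supplies the centripetal force, so v = √(GM / r).
v = √(3.986e+14 / 1.5e+11) m/s ≈ 51.55 m/s = 51.55 m/s.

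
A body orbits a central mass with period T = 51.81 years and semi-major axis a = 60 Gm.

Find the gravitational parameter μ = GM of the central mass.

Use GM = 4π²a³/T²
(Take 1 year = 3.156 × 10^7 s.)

Convert to SI: T = 51.81 years = 1.63512e+09 s; a = 60 Gm = 6e+10 m.
GM = 4π² · a³ / T².
GM = 4π² · (6e+10)³ / (1.63512e+09)² m³/s² ≈ 3.189e+15 m³/s² = 3.189 × 10^15 m³/s².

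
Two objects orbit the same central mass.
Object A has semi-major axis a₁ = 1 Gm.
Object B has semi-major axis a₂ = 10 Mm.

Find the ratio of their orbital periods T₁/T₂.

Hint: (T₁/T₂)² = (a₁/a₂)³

Convert to SI: a₁ = 1 Gm = 1e+09 m; a₂ = 10 Mm = 1e+07 m.
From Kepler's third law, (T₁/T₂)² = (a₁/a₂)³, so T₁/T₂ = (a₁/a₂)^(3/2).
a₁/a₂ = 1e+09 / 1e+07 = 100.
T₁/T₂ = (100)^(3/2) ≈ 1000.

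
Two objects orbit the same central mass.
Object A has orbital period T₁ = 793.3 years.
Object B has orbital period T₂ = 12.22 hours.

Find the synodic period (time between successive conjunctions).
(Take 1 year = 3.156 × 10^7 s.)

Convert to SI: T₁ = 793.3 years = 2.50365e+10 s; T₂ = 12.22 hours = 43992 s.
T_syn = |T₁ · T₂ / (T₁ − T₂)|.
T_syn = |2.50365e+10 · 43992 / (2.50365e+10 − 43992)| s ≈ 4.399e+04 s = 12.22 hours.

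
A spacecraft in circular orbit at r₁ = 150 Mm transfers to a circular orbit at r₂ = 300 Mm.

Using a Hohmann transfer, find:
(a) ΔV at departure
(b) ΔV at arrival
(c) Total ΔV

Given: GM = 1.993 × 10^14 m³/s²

Convert to SI: r₁ = 150 Mm = 1.5e+08 m; r₂ = 300 Mm = 3e+08 m.
Transfer semi-major axis: a_t = (r₁ + r₂)/2 = (1.5e+08 + 3e+08)/2 = 2.25e+08 m.
Circular speeds: v₁ = √(GM/r₁) = 1152.68 m/s, v₂ = √(GM/r₂) = 815.066 m/s.
Transfer speeds (vis-viva v² = GM(2/r − 1/a_t)): v₁ᵗ = 1331 m/s, v₂ᵗ = 665.499 m/s.
(a) ΔV₁ = |v₁ᵗ − v₁| ≈ 178.3 m/s = 178.3 m/s.
(b) ΔV₂ = |v₂ − v₂ᵗ| ≈ 149.6 m/s = 149.6 m/s.
(c) ΔV_total = ΔV₁ + ΔV₂ ≈ 327.9 m/s = 327.9 m/s.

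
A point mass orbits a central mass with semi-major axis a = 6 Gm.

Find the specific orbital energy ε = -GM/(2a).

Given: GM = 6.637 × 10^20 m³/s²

Convert to SI: a = 6 Gm = 6e+09 m.
ε = −GM / (2a).
ε = −6.637e+20 / (2 · 6e+09) J/kg ≈ -5.531e+10 J/kg = -55.31 GJ/kg.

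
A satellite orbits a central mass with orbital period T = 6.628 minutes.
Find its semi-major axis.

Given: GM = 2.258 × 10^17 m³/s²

Convert to SI: T = 6.628 minutes = 397.68 s.
Invert Kepler's third law: a = (GM · T² / (4π²))^(1/3).
Substituting T = 397.68 s and GM = 2.258e+17 m³/s²:
a = (2.258e+17 · (397.68)² / (4π²))^(1/3) m
a ≈ 9.671e+06 m = 9.671 Mm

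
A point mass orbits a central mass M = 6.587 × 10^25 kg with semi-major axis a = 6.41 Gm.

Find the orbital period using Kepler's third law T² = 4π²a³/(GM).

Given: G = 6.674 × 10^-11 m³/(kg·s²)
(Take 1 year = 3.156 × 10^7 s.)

Convert to SI: a = 6.41 Gm = 6.41e+09 m.
GM = G · M = 6.674e-11 · 6.587e+25 = 4.39616e+15 m³/s².
Kepler's third law: T = 2π √(a³ / GM).
Substituting a = 6.41e+09 m and GM = 4.39616e+15 m³/s²:
T = 2π √((6.41e+09)³ / 4.39616e+15) s
T ≈ 4.863e+07 s = 1.541 years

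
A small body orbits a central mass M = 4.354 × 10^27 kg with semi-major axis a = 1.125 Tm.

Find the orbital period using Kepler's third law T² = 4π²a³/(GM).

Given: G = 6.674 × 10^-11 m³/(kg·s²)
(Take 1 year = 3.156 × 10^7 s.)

Convert to SI: a = 1.125 Tm = 1.125e+12 m.
GM = G · M = 6.674e-11 · 4.354e+27 = 2.90586e+17 m³/s².
Kepler's third law: T = 2π √(a³ / GM).
Substituting a = 1.125e+12 m and GM = 2.90586e+17 m³/s²:
T = 2π √((1.125e+12)³ / 2.90586e+17) s
T ≈ 1.391e+10 s = 440.7 years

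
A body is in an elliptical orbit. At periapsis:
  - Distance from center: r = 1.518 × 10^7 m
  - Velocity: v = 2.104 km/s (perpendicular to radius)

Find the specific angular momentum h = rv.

Convert to SI: v = 2.104 km/s = 2104 m/s.
With v perpendicular to r, h = r · v.
h = 1.518e+07 · 2104 m²/s ≈ 3.194e+10 m²/s.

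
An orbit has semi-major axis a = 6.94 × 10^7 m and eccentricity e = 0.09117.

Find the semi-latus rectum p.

p = a (1 − e²).
p = 6.94e+07 · (1 − (0.09117)²) = 6.94e+07 · 0.991688 ≈ 6.882e+07 m = 6.882 × 10^7 m.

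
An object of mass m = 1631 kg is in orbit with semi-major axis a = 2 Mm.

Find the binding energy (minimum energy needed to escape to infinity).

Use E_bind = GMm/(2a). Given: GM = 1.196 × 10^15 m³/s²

Convert to SI: a = 2 Mm = 2e+06 m.
Total orbital energy is E = −GMm/(2a); binding energy is E_bind = −E = GMm/(2a).
E_bind = 1.196e+15 · 1631 / (2 · 2e+06) J ≈ 4.877e+11 J = 487.7 GJ.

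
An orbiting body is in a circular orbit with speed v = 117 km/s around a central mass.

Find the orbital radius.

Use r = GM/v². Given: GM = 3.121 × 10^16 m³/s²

Convert to SI: v = 117 km/s = 117000 m/s.
For a circular orbit, v² = GM / r, so r = GM / v².
r = 3.121e+16 / (117000)² m ≈ 2.28e+06 m = 2.28 Mm.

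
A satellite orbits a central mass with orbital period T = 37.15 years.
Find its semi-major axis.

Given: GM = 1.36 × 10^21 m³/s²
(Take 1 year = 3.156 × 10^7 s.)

Convert to SI: T = 37.15 years = 1.17245e+09 s.
Invert Kepler's third law: a = (GM · T² / (4π²))^(1/3).
Substituting T = 1.17245e+09 s and GM = 1.36e+21 m³/s²:
a = (1.36e+21 · (1.17245e+09)² / (4π²))^(1/3) m
a ≈ 3.618e+12 m = 3.618 Tm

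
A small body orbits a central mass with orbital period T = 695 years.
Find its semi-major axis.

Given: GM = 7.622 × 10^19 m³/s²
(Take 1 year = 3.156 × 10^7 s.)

Convert to SI: T = 695 years = 2.19342e+10 s.
Invert Kepler's third law: a = (GM · T² / (4π²))^(1/3).
Substituting T = 2.19342e+10 s and GM = 7.622e+19 m³/s²:
a = (7.622e+19 · (2.19342e+10)² / (4π²))^(1/3) m
a ≈ 9.757e+12 m = 9.757 Tm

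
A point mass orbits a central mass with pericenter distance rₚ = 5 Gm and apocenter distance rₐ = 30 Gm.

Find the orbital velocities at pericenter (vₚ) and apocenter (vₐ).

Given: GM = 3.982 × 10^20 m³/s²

Convert to SI: rₚ = 5 Gm = 5e+09 m; rₐ = 30 Gm = 3e+10 m.
Use the vis-viva equation v² = GM(2/r − 1/a) with a = (rₚ + rₐ)/2 = (5e+09 + 3e+10)/2 = 1.75e+10 m.
vₚ = √(GM · (2/rₚ − 1/a)) = √(3.982e+20 · (2/5e+09 − 1/1.75e+10)) m/s ≈ 3.695e+05 m/s = 369.5 km/s.
vₐ = √(GM · (2/rₐ − 1/a)) = √(3.982e+20 · (2/3e+10 − 1/1.75e+10)) m/s ≈ 6.158e+04 m/s = 61.58 km/s.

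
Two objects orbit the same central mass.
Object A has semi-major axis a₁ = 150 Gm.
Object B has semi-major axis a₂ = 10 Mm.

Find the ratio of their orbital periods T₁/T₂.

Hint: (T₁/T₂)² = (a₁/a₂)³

Convert to SI: a₁ = 150 Gm = 1.5e+11 m; a₂ = 10 Mm = 1e+07 m.
From Kepler's third law, (T₁/T₂)² = (a₁/a₂)³, so T₁/T₂ = (a₁/a₂)^(3/2).
a₁/a₂ = 1.5e+11 / 1e+07 = 15000.
T₁/T₂ = (15000)^(3/2) ≈ 1.837e+06.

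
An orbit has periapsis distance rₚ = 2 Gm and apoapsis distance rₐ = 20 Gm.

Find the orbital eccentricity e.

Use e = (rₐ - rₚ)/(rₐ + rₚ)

Convert to SI: rₚ = 2 Gm = 2e+09 m; rₐ = 20 Gm = 2e+10 m.
e = (rₐ − rₚ) / (rₐ + rₚ).
e = (2e+10 − 2e+09) / (2e+10 + 2e+09) = 1.8e+10 / 2.2e+10 ≈ 0.8182.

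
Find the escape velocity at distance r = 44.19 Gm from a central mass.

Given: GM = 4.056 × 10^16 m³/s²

Convert to SI: r = 44.19 Gm = 4.419e+10 m.
Escape velocity comes from setting total energy to zero: ½v² − GM/r = 0 ⇒ v_esc = √(2GM / r).
v_esc = √(2 · 4.056e+16 / 4.419e+10) m/s ≈ 1355 m/s = 1.355 km/s.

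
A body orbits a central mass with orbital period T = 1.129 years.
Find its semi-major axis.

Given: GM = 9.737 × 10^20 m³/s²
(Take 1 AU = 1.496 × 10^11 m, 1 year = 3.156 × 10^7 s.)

Convert to SI: T = 1.129 years = 3.56312e+07 s.
Invert Kepler's third law: a = (GM · T² / (4π²))^(1/3).
Substituting T = 3.56312e+07 s and GM = 9.737e+20 m³/s²:
a = (9.737e+20 · (3.56312e+07)² / (4π²))^(1/3) m
a ≈ 3.152e+11 m = 2.107 AU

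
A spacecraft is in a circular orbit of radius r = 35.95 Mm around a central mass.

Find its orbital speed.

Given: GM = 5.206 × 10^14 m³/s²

Convert to SI: r = 35.95 Mm = 3.595e+07 m.
For a circular orbit, gravity supplies the centripetal force, so v = √(GM / r).
v = √(5.206e+14 / 3.595e+07) m/s ≈ 3805 m/s = 3.805 km/s.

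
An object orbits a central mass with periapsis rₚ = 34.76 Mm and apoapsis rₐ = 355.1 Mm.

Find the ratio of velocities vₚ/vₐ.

Convert to SI: rₚ = 34.76 Mm = 3.476e+07 m; rₐ = 355.1 Mm = 3.551e+08 m.
Conservation of angular momentum gives rₚvₚ = rₐvₐ, so vₚ/vₐ = rₐ/rₚ.
vₚ/vₐ = 3.551e+08 / 3.476e+07 ≈ 10.22.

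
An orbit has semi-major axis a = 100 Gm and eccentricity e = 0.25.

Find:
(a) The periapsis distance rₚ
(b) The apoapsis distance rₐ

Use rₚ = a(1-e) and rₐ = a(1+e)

Convert to SI: a = 100 Gm = 1e+11 m.
(a) rₚ = a(1 − e) = 1e+11 · (1 − 0.25) = 1e+11 · 0.75 ≈ 7.5e+10 m = 75 Gm.
(b) rₐ = a(1 + e) = 1e+11 · (1 + 0.25) = 1e+11 · 1.25 ≈ 1.25e+11 m = 125 Gm.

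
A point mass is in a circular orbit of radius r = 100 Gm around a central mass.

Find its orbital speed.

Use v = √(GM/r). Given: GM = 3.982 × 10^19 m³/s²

Convert to SI: r = 100 Gm = 1e+11 m.
For a circular orbit, gravity supplies the centripetal force, so v = √(GM / r).
v = √(3.982e+19 / 1e+11) m/s ≈ 1.995e+04 m/s = 19.95 km/s.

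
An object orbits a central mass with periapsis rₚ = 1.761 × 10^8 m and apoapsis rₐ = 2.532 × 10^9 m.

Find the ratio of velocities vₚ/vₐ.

Conservation of angular momentum gives rₚvₚ = rₐvₐ, so vₚ/vₐ = rₐ/rₚ.
vₚ/vₐ = 2.532e+09 / 1.761e+08 ≈ 14.38.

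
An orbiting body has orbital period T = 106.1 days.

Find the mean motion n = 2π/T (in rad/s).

Convert to SI: T = 106.1 days = 9.16704e+06 s.
n = 2π / T.
n = 2π / 9.16704e+06 s ≈ 6.854e-07 rad/s.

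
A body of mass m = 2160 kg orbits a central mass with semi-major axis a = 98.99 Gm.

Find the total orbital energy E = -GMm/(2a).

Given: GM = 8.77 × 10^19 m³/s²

Convert to SI: a = 98.99 Gm = 9.899e+10 m.
E = −GMm / (2a).
E = −8.77e+19 · 2160 / (2 · 9.899e+10) J ≈ -9.568e+11 J = -956.8 GJ.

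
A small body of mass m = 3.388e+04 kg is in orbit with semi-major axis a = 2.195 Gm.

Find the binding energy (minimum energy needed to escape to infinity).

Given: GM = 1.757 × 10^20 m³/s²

Convert to SI: a = 2.195 Gm = 2.195e+09 m.
Total orbital energy is E = −GMm/(2a); binding energy is E_bind = −E = GMm/(2a).
E_bind = 1.757e+20 · 3.388e+04 / (2 · 2.195e+09) J ≈ 1.356e+15 J = 1.356 PJ.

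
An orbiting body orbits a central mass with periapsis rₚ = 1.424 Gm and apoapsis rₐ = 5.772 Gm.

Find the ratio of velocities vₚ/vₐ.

Convert to SI: rₚ = 1.424 Gm = 1.424e+09 m; rₐ = 5.772 Gm = 5.772e+09 m.
Conservation of angular momentum gives rₚvₚ = rₐvₐ, so vₚ/vₐ = rₐ/rₚ.
vₚ/vₐ = 5.772e+09 / 1.424e+09 ≈ 4.053.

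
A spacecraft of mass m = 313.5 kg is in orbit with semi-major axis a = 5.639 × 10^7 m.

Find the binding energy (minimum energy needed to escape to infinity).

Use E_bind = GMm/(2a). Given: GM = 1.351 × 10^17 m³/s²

Total orbital energy is E = −GMm/(2a); binding energy is E_bind = −E = GMm/(2a).
E_bind = 1.351e+17 · 313.5 / (2 · 5.639e+07) J ≈ 3.755e+11 J = 375.5 GJ.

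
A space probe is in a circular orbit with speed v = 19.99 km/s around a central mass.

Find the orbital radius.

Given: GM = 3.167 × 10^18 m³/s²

Convert to SI: v = 19.99 km/s = 19990 m/s.
For a circular orbit, v² = GM / r, so r = GM / v².
r = 3.167e+18 / (19990)² m ≈ 7.925e+09 m = 7.925 Gm.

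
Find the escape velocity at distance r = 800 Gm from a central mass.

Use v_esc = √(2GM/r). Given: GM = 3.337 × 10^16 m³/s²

Convert to SI: r = 800 Gm = 8e+11 m.
Escape velocity comes from setting total energy to zero: ½v² − GM/r = 0 ⇒ v_esc = √(2GM / r).
v_esc = √(2 · 3.337e+16 / 8e+11) m/s ≈ 288.8 m/s = 288.8 m/s.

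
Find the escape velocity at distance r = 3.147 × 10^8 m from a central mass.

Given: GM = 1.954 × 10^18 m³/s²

Escape velocity comes from setting total energy to zero: ½v² − GM/r = 0 ⇒ v_esc = √(2GM / r).
v_esc = √(2 · 1.954e+18 / 3.147e+08) m/s ≈ 1.114e+05 m/s = 111.4 km/s.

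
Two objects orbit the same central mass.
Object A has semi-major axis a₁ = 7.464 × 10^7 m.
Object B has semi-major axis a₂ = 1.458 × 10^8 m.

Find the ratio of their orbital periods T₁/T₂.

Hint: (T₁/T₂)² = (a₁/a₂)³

From Kepler's third law, (T₁/T₂)² = (a₁/a₂)³, so T₁/T₂ = (a₁/a₂)^(3/2).
a₁/a₂ = 7.464e+07 / 1.458e+08 = 0.511934.
T₁/T₂ = (0.511934)^(3/2) ≈ 0.3663.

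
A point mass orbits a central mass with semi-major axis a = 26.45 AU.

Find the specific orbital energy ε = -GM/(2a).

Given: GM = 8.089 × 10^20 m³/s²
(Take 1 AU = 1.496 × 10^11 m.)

Convert to SI: a = 26.45 AU = 3.95692e+12 m.
ε = −GM / (2a).
ε = −8.089e+20 / (2 · 3.95692e+12) J/kg ≈ -1.022e+08 J/kg = -102.2 MJ/kg.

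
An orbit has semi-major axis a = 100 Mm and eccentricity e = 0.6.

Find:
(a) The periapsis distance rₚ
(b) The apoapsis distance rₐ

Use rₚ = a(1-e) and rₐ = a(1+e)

Convert to SI: a = 100 Mm = 1e+08 m.
(a) rₚ = a(1 − e) = 1e+08 · (1 − 0.6) = 1e+08 · 0.4 ≈ 4e+07 m = 40 Mm.
(b) rₐ = a(1 + e) = 1e+08 · (1 + 0.6) = 1e+08 · 1.6 ≈ 1.6e+08 m = 160 Mm.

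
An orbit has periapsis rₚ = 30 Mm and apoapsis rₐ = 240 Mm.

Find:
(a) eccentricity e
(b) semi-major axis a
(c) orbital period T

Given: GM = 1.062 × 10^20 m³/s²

Convert to SI: rₚ = 30 Mm = 3e+07 m; rₐ = 240 Mm = 2.4e+08 m.
(a) e = (rₐ − rₚ)/(rₐ + rₚ) = (2.4e+08 − 3e+07)/(2.4e+08 + 3e+07) ≈ 0.7778
(b) a = (rₚ + rₐ)/2 = (3e+07 + 2.4e+08)/2 ≈ 1.35e+08 m
(c) With a = (rₚ + rₐ)/2 = 1.35e+08 m, T = 2π √(a³/GM) = 2π √((1.35e+08)³/1.062e+20) s ≈ 956.4 s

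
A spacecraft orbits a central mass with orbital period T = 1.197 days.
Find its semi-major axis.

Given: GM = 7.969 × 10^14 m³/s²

Convert to SI: T = 1.197 days = 103421 s.
Invert Kepler's third law: a = (GM · T² / (4π²))^(1/3).
Substituting T = 103421 s and GM = 7.969e+14 m³/s²:
a = (7.969e+14 · (103421)² / (4π²))^(1/3) m
a ≈ 5.999e+07 m = 59.99 Mm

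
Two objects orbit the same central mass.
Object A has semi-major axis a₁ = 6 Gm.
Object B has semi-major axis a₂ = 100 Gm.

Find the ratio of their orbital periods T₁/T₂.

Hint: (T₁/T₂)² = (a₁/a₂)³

Convert to SI: a₁ = 6 Gm = 6e+09 m; a₂ = 100 Gm = 1e+11 m.
From Kepler's third law, (T₁/T₂)² = (a₁/a₂)³, so T₁/T₂ = (a₁/a₂)^(3/2).
a₁/a₂ = 6e+09 / 1e+11 = 0.06.
T₁/T₂ = (0.06)^(3/2) ≈ 0.0147.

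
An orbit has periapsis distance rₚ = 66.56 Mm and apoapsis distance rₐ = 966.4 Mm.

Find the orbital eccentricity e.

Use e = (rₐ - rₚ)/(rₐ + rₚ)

Convert to SI: rₚ = 66.56 Mm = 6.656e+07 m; rₐ = 966.4 Mm = 9.664e+08 m.
e = (rₐ − rₚ) / (rₐ + rₚ).
e = (9.664e+08 − 6.656e+07) / (9.664e+08 + 6.656e+07) = 8.9984e+08 / 1.03296e+09 ≈ 0.8711.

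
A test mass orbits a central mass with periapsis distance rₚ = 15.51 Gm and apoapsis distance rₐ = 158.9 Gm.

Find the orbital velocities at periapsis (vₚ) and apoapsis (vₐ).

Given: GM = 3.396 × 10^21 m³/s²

Convert to SI: rₚ = 15.51 Gm = 1.551e+10 m; rₐ = 158.9 Gm = 1.589e+11 m.
Use the vis-viva equation v² = GM(2/r − 1/a) with a = (rₚ + rₐ)/2 = (1.551e+10 + 1.589e+11)/2 = 8.7205e+10 m.
vₚ = √(GM · (2/rₚ − 1/a)) = √(3.396e+21 · (2/1.551e+10 − 1/8.7205e+10)) m/s ≈ 6.316e+05 m/s = 631.6 km/s.
vₐ = √(GM · (2/rₐ − 1/a)) = √(3.396e+21 · (2/1.589e+11 − 1/8.7205e+10)) m/s ≈ 6.165e+04 m/s = 61.65 km/s.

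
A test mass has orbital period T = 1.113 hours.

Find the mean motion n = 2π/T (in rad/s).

Convert to SI: T = 1.113 hours = 4006.8 s.
n = 2π / T.
n = 2π / 4006.8 s ≈ 0.001568 rad/s.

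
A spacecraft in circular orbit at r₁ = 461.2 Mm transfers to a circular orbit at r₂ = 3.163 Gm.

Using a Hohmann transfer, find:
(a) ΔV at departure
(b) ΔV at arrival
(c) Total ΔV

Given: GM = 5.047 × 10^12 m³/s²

Convert to SI: r₁ = 461.2 Mm = 4.612e+08 m; r₂ = 3.163 Gm = 3.163e+09 m.
Transfer semi-major axis: a_t = (r₁ + r₂)/2 = (4.612e+08 + 3.163e+09)/2 = 1.8121e+09 m.
Circular speeds: v₁ = √(GM/r₁) = 104.61 m/s, v₂ = √(GM/r₂) = 39.9454 m/s.
Transfer speeds (vis-viva v² = GM(2/r − 1/a_t)): v₁ᵗ = 138.207 m/s, v₂ᵗ = 20.1521 m/s.
(a) ΔV₁ = |v₁ᵗ − v₁| ≈ 33.6 m/s = 33.6 m/s.
(b) ΔV₂ = |v₂ − v₂ᵗ| ≈ 19.79 m/s = 19.79 m/s.
(c) ΔV_total = ΔV₁ + ΔV₂ ≈ 53.39 m/s = 53.39 m/s.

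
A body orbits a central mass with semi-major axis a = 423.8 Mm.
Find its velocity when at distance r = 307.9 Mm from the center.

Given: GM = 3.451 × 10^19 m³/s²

Convert to SI: a = 423.8 Mm = 4.238e+08 m; r = 307.9 Mm = 3.079e+08 m.
Vis-viva: v = √(GM · (2/r − 1/a)).
2/r − 1/a = 2/3.079e+08 − 1/4.238e+08 = 4.13601e-09 m⁻¹.
v = √(3.451e+19 · 4.13601e-09) m/s ≈ 3.778e+05 m/s = 377.8 km/s.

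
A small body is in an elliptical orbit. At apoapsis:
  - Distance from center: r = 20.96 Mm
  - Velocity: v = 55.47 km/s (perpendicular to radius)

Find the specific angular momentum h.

Convert to SI: r = 20.96 Mm = 2.096e+07 m; v = 55.47 km/s = 55470 m/s.
With v perpendicular to r, h = r · v.
h = 2.096e+07 · 55470 m²/s ≈ 1.163e+12 m²/s.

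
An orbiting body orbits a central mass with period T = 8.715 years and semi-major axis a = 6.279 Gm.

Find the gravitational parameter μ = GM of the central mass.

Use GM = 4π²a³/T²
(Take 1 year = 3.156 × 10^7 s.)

Convert to SI: T = 8.715 years = 2.75045e+08 s; a = 6.279 Gm = 6.279e+09 m.
GM = 4π² · a³ / T².
GM = 4π² · (6.279e+09)³ / (2.75045e+08)² m³/s² ≈ 1.292e+14 m³/s² = 1.292 × 10^14 m³/s².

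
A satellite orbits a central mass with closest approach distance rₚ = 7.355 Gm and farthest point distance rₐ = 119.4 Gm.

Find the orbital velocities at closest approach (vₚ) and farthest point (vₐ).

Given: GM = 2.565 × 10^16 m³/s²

Convert to SI: rₚ = 7.355 Gm = 7.355e+09 m; rₐ = 119.4 Gm = 1.194e+11 m.
Use the vis-viva equation v² = GM(2/r − 1/a) with a = (rₚ + rₐ)/2 = (7.355e+09 + 1.194e+11)/2 = 6.33775e+10 m.
vₚ = √(GM · (2/rₚ − 1/a)) = √(2.565e+16 · (2/7.355e+09 − 1/6.33775e+10)) m/s ≈ 2563 m/s = 2.563 km/s.
vₐ = √(GM · (2/rₐ − 1/a)) = √(2.565e+16 · (2/1.194e+11 − 1/6.33775e+10)) m/s ≈ 157.9 m/s = 157.9 m/s.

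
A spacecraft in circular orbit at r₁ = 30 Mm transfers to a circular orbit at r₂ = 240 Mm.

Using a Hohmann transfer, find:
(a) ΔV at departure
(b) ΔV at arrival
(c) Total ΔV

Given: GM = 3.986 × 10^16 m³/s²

Convert to SI: r₁ = 30 Mm = 3e+07 m; r₂ = 240 Mm = 2.4e+08 m.
Transfer semi-major axis: a_t = (r₁ + r₂)/2 = (3e+07 + 2.4e+08)/2 = 1.35e+08 m.
Circular speeds: v₁ = √(GM/r₁) = 36450.9 m/s, v₂ = √(GM/r₂) = 12887.3 m/s.
Transfer speeds (vis-viva v² = GM(2/r − 1/a_t)): v₁ᵗ = 48601.2 m/s, v₂ᵗ = 6075.15 m/s.
(a) ΔV₁ = |v₁ᵗ − v₁| ≈ 1.215e+04 m/s = 12.15 km/s.
(b) ΔV₂ = |v₂ − v₂ᵗ| ≈ 6812 m/s = 6.812 km/s.
(c) ΔV_total = ΔV₁ + ΔV₂ ≈ 1.896e+04 m/s = 18.96 km/s.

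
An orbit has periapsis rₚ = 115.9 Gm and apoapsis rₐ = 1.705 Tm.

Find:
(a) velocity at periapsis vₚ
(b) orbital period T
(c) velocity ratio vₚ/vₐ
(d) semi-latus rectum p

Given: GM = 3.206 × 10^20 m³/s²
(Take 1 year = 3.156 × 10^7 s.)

Convert to SI: rₚ = 115.9 Gm = 1.159e+11 m; rₐ = 1.705 Tm = 1.705e+12 m.
(a) With a = (rₚ + rₐ)/2 = 9.1045e+11 m, vₚ = √(GM (2/rₚ − 1/a)) = √(3.206e+20 · (2/1.159e+11 − 1/9.1045e+11)) m/s ≈ 7.197e+04 m/s
(b) With a = (rₚ + rₐ)/2 = 9.1045e+11 m, T = 2π √(a³/GM) = 2π √((9.1045e+11)³/3.206e+20) s ≈ 3.048e+08 s
(c) Conservation of angular momentum (rₚvₚ = rₐvₐ) gives vₚ/vₐ = rₐ/rₚ = 1.705e+12/1.159e+11 ≈ 14.71
(d) From a = (rₚ + rₐ)/2 = 9.1045e+11 m and e = (rₐ − rₚ)/(rₐ + rₚ) = 0.8727, p = a(1 − e²) = 9.1045e+11 · (1 − (0.8727)²) ≈ 2.17e+11 m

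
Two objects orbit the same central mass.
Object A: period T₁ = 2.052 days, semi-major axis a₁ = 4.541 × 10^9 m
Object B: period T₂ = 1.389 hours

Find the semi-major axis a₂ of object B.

Convert to SI: T₁ = 2.052 days = 177293 s; T₂ = 1.389 hours = 5000.4 s.
Kepler's third law: (T₁/T₂)² = (a₁/a₂)³ ⇒ a₂ = a₁ · (T₂/T₁)^(2/3).
T₂/T₁ = 5000.4 / 177293 = 0.0282042.
a₂ = 4.541e+09 · (0.0282042)^(2/3) m ≈ 4.208e+08 m = 4.208 × 10^8 m.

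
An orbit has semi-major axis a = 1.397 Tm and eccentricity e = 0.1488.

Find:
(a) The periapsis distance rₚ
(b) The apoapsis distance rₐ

Convert to SI: a = 1.397 Tm = 1.397e+12 m.
(a) rₚ = a(1 − e) = 1.397e+12 · (1 − 0.1488) = 1.397e+12 · 0.8512 ≈ 1.189e+12 m = 1.189 Tm.
(b) rₐ = a(1 + e) = 1.397e+12 · (1 + 0.1488) = 1.397e+12 · 1.1488 ≈ 1.605e+12 m = 1.605 Tm.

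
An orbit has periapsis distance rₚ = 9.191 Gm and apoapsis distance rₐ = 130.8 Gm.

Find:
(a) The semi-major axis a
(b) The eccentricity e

Convert to SI: rₚ = 9.191 Gm = 9.191e+09 m; rₐ = 130.8 Gm = 1.308e+11 m.
(a) a = (rₚ + rₐ) / 2 = (9.191e+09 + 1.308e+11) / 2 ≈ 7e+10 m = 70 Gm.
(b) e = (rₐ − rₚ) / (rₐ + rₚ) = (1.308e+11 − 9.191e+09) / (1.308e+11 + 9.191e+09) ≈ 0.8687.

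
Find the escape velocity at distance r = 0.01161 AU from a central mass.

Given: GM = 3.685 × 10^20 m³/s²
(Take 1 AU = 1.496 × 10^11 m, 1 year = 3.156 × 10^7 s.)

Convert to SI: r = 0.01161 AU = 1.73686e+09 m.
Escape velocity comes from setting total energy to zero: ½v² − GM/r = 0 ⇒ v_esc = √(2GM / r).
v_esc = √(2 · 3.685e+20 / 1.73686e+09) m/s ≈ 6.514e+05 m/s = 137.4 AU/year.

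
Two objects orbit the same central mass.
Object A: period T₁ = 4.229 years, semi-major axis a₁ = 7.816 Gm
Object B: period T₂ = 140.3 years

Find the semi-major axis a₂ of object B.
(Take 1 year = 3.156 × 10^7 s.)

Convert to SI: T₁ = 4.229 years = 1.33467e+08 s; a₁ = 7.816 Gm = 7.816e+09 m; T₂ = 140.3 years = 4.42787e+09 s.
Kepler's third law: (T₁/T₂)² = (a₁/a₂)³ ⇒ a₂ = a₁ · (T₂/T₁)^(2/3).
T₂/T₁ = 4.42787e+09 / 1.33467e+08 = 33.1757.
a₂ = 7.816e+09 · (33.1757)^(2/3) m ≈ 8.07e+10 m = 80.7 Gm.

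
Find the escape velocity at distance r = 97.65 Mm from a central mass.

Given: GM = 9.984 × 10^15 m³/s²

Convert to SI: r = 97.65 Mm = 9.765e+07 m.
Escape velocity comes from setting total energy to zero: ½v² − GM/r = 0 ⇒ v_esc = √(2GM / r).
v_esc = √(2 · 9.984e+15 / 9.765e+07) m/s ≈ 1.43e+04 m/s = 14.3 km/s.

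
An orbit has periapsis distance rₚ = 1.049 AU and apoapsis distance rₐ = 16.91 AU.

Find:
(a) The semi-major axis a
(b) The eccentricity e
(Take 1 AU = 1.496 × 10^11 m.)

Convert to SI: rₚ = 1.049 AU = 1.5693e+11 m; rₐ = 16.91 AU = 2.52974e+12 m.
(a) a = (rₚ + rₐ) / 2 = (1.5693e+11 + 2.52974e+12) / 2 ≈ 1.343e+12 m = 8.979 AU.
(b) e = (rₐ − rₚ) / (rₐ + rₚ) = (2.52974e+12 − 1.5693e+11) / (2.52974e+12 + 1.5693e+11) ≈ 0.8832.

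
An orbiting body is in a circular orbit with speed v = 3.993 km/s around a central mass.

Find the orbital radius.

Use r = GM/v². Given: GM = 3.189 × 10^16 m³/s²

Convert to SI: v = 3.993 km/s = 3993 m/s.
For a circular orbit, v² = GM / r, so r = GM / v².
r = 3.189e+16 / (3993)² m ≈ 2e+09 m = 2 Gm.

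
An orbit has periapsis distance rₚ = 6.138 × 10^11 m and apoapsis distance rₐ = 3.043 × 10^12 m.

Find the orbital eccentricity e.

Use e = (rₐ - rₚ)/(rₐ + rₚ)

e = (rₐ − rₚ) / (rₐ + rₚ).
e = (3.043e+12 − 6.138e+11) / (3.043e+12 + 6.138e+11) = 2.4292e+12 / 3.6568e+12 ≈ 0.6643.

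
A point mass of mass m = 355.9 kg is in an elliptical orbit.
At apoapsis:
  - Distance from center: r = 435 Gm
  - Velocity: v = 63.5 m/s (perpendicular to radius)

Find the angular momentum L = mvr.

Convert to SI: r = 435 Gm = 4.35e+11 m.
Since v is perpendicular to r, L = m · v · r.
L = 355.9 · 63.5 · 4.35e+11 kg·m²/s ≈ 9.831e+15 kg·m²/s.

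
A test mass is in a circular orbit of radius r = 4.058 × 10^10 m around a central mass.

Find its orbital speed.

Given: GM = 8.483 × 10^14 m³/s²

For a circular orbit, gravity supplies the centripetal force, so v = √(GM / r).
v = √(8.483e+14 / 4.058e+10) m/s ≈ 144.6 m/s = 144.6 m/s.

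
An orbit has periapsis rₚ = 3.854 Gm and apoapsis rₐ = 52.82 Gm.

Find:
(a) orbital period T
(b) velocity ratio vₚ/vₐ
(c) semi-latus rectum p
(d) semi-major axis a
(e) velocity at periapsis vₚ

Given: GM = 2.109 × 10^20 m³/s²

Convert to SI: rₚ = 3.854 Gm = 3.854e+09 m; rₐ = 52.82 Gm = 5.282e+10 m.
(a) With a = (rₚ + rₐ)/2 = 2.8337e+10 m, T = 2π √(a³/GM) = 2π √((2.8337e+10)³/2.109e+20) s ≈ 2.064e+06 s
(b) Conservation of angular momentum (rₚvₚ = rₐvₐ) gives vₚ/vₐ = rₐ/rₚ = 5.282e+10/3.854e+09 ≈ 13.71
(c) From a = (rₚ + rₐ)/2 = 2.8337e+10 m and e = (rₐ − rₚ)/(rₐ + rₚ) = 0.863994, p = a(1 − e²) = 2.8337e+10 · (1 − (0.863994)²) ≈ 7.184e+09 m
(d) a = (rₚ + rₐ)/2 = (3.854e+09 + 5.282e+10)/2 ≈ 2.834e+10 m
(e) With a = (rₚ + rₐ)/2 = 2.8337e+10 m, vₚ = √(GM (2/rₚ − 1/a)) = √(2.109e+20 · (2/3.854e+09 − 1/2.8337e+10)) m/s ≈ 3.194e+05 m/s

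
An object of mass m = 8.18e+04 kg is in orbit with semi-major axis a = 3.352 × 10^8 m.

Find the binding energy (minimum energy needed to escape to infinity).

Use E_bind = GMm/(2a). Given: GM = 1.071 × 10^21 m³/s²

Total orbital energy is E = −GMm/(2a); binding energy is E_bind = −E = GMm/(2a).
E_bind = 1.071e+21 · 8.18e+04 / (2 · 3.352e+08) J ≈ 1.307e+17 J = 130.7 PJ.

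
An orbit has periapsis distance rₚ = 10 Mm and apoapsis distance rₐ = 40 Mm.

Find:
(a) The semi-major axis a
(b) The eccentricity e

Convert to SI: rₚ = 10 Mm = 1e+07 m; rₐ = 40 Mm = 4e+07 m.
(a) a = (rₚ + rₐ) / 2 = (1e+07 + 4e+07) / 2 ≈ 2.5e+07 m = 25 Mm.
(b) e = (rₐ − rₚ) / (rₐ + rₚ) = (4e+07 − 1e+07) / (4e+07 + 1e+07) ≈ 0.6.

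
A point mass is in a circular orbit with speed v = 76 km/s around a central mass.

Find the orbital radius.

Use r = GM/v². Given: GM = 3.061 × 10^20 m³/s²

Convert to SI: v = 76 km/s = 76000 m/s.
For a circular orbit, v² = GM / r, so r = GM / v².
r = 3.061e+20 / (76000)² m ≈ 5.3e+10 m = 53 Gm.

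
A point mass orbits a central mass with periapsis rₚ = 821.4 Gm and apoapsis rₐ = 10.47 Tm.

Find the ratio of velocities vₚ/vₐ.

Convert to SI: rₚ = 821.4 Gm = 8.214e+11 m; rₐ = 10.47 Tm = 1.047e+13 m.
Conservation of angular momentum gives rₚvₚ = rₐvₐ, so vₚ/vₐ = rₐ/rₚ.
vₚ/vₐ = 1.047e+13 / 8.214e+11 ≈ 12.75.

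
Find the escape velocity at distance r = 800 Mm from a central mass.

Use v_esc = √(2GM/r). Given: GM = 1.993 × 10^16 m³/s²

Convert to SI: r = 800 Mm = 8e+08 m.
Escape velocity comes from setting total energy to zero: ½v² − GM/r = 0 ⇒ v_esc = √(2GM / r).
v_esc = √(2 · 1.993e+16 / 8e+08) m/s ≈ 7059 m/s = 7.059 km/s.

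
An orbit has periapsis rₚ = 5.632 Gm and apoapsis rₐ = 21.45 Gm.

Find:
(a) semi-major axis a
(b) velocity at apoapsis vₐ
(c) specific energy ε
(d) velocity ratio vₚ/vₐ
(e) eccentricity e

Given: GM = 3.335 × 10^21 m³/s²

Convert to SI: rₚ = 5.632 Gm = 5.632e+09 m; rₐ = 21.45 Gm = 2.145e+10 m.
(a) a = (rₚ + rₐ)/2 = (5.632e+09 + 2.145e+10)/2 ≈ 1.354e+10 m
(b) With a = (rₚ + rₐ)/2 = 1.3541e+10 m, vₐ = √(GM (2/rₐ − 1/a)) = √(3.335e+21 · (2/2.145e+10 − 1/1.3541e+10)) m/s ≈ 2.543e+05 m/s
(c) With a = (rₚ + rₐ)/2 = 1.3541e+10 m, ε = −GM/(2a) = −3.335e+21/(2 · 1.3541e+10) J/kg ≈ -1.231e+11 J/kg
(d) Conservation of angular momentum (rₚvₚ = rₐvₐ) gives vₚ/vₐ = rₐ/rₚ = 2.145e+10/5.632e+09 ≈ 3.809
(e) e = (rₐ − rₚ)/(rₐ + rₚ) = (2.145e+10 − 5.632e+09)/(2.145e+10 + 5.632e+09) ≈ 0.5841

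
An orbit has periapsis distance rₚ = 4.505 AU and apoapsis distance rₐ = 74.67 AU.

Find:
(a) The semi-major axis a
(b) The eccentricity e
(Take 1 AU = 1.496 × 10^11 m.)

Convert to SI: rₚ = 4.505 AU = 6.73948e+11 m; rₐ = 74.67 AU = 1.11706e+13 m.
(a) a = (rₚ + rₐ) / 2 = (6.73948e+11 + 1.11706e+13) / 2 ≈ 5.922e+12 m = 39.59 AU.
(b) e = (rₐ − rₚ) / (rₐ + rₚ) = (1.11706e+13 − 6.73948e+11) / (1.11706e+13 + 6.73948e+11) ≈ 0.8862.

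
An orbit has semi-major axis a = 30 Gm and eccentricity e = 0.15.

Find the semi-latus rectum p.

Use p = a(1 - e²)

Convert to SI: a = 30 Gm = 3e+10 m.
p = a (1 − e²).
p = 3e+10 · (1 − (0.15)²) = 3e+10 · 0.9775 ≈ 2.932e+10 m = 29.32 Gm.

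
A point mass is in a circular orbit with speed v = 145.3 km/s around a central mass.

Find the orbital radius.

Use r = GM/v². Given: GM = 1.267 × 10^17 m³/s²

Convert to SI: v = 145.3 km/s = 145300 m/s.
For a circular orbit, v² = GM / r, so r = GM / v².
r = 1.267e+17 / (145300)² m ≈ 6.001e+06 m = 6.001 Mm.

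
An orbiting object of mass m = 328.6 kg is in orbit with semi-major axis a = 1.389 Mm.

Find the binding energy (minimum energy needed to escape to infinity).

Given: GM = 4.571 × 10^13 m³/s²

Convert to SI: a = 1.389 Mm = 1.389e+06 m.
Total orbital energy is E = −GMm/(2a); binding energy is E_bind = −E = GMm/(2a).
E_bind = 4.571e+13 · 328.6 / (2 · 1.389e+06) J ≈ 5.407e+09 J = 5.407 GJ.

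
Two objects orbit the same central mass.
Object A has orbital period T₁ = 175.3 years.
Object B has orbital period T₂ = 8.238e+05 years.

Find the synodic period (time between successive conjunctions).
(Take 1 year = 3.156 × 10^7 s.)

Convert to SI: T₁ = 175.3 years = 5.53247e+09 s; T₂ = 8.238e+05 years = 2.59991e+13 s.
T_syn = |T₁ · T₂ / (T₁ − T₂)|.
T_syn = |5.53247e+09 · 2.59991e+13 / (5.53247e+09 − 2.59991e+13)| s ≈ 5.534e+09 s = 175.3 years.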